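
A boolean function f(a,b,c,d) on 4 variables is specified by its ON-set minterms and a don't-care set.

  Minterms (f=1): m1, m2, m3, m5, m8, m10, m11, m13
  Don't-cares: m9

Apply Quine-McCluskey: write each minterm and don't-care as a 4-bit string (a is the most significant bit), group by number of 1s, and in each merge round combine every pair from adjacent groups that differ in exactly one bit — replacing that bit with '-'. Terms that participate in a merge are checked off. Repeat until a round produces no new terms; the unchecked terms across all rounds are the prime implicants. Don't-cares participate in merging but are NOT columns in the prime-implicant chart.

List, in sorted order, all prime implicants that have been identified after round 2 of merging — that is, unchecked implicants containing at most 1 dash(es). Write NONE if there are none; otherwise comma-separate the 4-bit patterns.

size-2^0 implicants → 0001(✓)  0010(✓)  0011(✓)  0101(✓)  1000(✓)  1001(✓)  1010(✓)  1011(✓)  1101(✓)
size-2^1 implicants → -001(✓)  -010(✓)  -011(✓)  -101(✓)  0-01(✓)  00-1(✓)  001-(✓)  1-01(✓)  10-0(✓)  10-1(✓)  100-(✓)  101-(✓)
size-2^2 implicants → --01  -0-1  -01-  10--
Unchecked terms (primes): --01, -0-1, -01-, 10--

NONE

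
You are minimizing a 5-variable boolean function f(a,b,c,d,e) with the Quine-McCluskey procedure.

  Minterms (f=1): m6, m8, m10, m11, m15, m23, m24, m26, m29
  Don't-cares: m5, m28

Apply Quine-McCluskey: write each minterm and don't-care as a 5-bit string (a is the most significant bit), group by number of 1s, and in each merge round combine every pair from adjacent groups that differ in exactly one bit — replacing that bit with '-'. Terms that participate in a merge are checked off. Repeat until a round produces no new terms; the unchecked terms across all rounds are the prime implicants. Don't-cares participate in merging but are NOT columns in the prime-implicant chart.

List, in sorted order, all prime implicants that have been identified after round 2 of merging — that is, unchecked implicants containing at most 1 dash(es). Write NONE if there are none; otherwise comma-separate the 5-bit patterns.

00101, 00110, 01-11, 0101-, 10111, 11-00, 1110-

Round 0: 00101 00110 01000✓ 01010✓ 01011✓ 01111✓ 10111 11000✓ 11010✓ 11100✓ 11101✓
Round 1: -1000✓ -1010✓ 01-11 010-0✓ 0101- 11-00 110-0✓ 1110-
Round 2: -10-0
PIs = {-10-0, 00101, 00110, 01-11, 0101-, 10111, 11-00, 1110-}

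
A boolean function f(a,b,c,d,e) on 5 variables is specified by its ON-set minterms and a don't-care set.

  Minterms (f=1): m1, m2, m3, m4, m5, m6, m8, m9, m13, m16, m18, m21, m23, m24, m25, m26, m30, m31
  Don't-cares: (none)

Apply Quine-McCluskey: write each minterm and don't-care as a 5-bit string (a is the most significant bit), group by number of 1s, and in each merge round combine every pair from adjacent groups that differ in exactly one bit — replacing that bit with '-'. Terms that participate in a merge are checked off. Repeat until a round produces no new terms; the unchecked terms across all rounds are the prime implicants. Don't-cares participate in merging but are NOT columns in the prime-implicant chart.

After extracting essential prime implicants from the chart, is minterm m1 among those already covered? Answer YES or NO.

YES

Round 0: 00001✓ 00010✓ 00011✓ 00100✓ 00101✓ 00110✓ 01000✓ 01001✓ 01101✓ 10000✓ 10010✓ 10101✓ 10111✓ 11000✓ 11001✓ 11010✓ 11110✓ 11111✓
Round 1: -0010 -0101 -1000✓ -1001✓ 0-001✓ 0-101✓ 00-01✓ 00-10 000-1 0001- 001-0 0010- 01-01✓ 0100-✓ 1-000✓ 1-010✓ 1-111 100-0✓ 101-1 11-10 110-0✓ 1100-✓ 1111-
Round 2: -100- 0--01 1-0-0
PIs = {-0010, -0101, -100-, 0--01, 00-10, 000-1, 0001-, 001-0, 0010-, 1-0-0, 1-111, 101-1, 11-10, 1111-}
Coverage chart:
  m1: 0--01,000-1
  m2: -0010,00-10,0001-
  m3: 000-1,0001-
  m4: 001-0,0010-
  m5: -0101,0--01,0010-
  m6: 00-10,001-0
  m8: -100- ←essential
  m9: -100-,0--01
  m13: 0--01 ←essential
  m16: 1-0-0 ←essential
  m18: -0010,1-0-0
  m21: -0101,101-1
  m23: 1-111,101-1
  m24: -100-,1-0-0
  m25: -100- ←essential
  m26: 1-0-0,11-10
  m30: 11-10,1111-
  m31: 1-111,1111-
Essential: -100-, 0--01, 1-0-0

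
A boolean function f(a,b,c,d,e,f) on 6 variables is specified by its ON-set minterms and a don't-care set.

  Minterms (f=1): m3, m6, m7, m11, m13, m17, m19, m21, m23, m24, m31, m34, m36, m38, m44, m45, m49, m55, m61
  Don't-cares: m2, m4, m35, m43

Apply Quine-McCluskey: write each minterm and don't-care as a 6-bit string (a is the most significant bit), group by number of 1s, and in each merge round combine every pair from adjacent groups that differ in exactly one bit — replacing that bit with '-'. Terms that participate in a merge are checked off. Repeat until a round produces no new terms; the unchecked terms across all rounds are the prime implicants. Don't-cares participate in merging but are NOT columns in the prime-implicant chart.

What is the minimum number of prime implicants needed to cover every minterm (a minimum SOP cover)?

[col 0] 000010*, 000011*, 000100*, 000110*, 000111*, 001011*, 001101*, 010001*, 010011*, 010101*, 010111*, 011000, 011111*, 100010*, 100011*, 100100*, 100110*, 101011*, 101100*, 101101*, 110001*, 110111*, 111101*
[col 1] -00010*, -00011*, -00100*, -00110*, -01011*, -01101, -10001, -10111, 0-0011*, 0-0111*, 00-011*, 000-10*, 000-11*, 00001-*, 0001-0*, 00011-*, 01-111, 010-01*, 010-11*, 0100-1*, 0101-1*, 1-1101, 10-011*, 10-100, 100-10*, 10001-*, 1001-0*, 10110-
[col 2] -0-011, -00-10, -0001-, -001-0, 0-0-11, 000-1-, 010--1
Prime implicants: -0-011, -00-10, -0001-, -001-0, -01101, -10001, -10111, 0-0-11, 000-1-, 01-111, 010--1, 011000, 1-1101, 10-100, 10110-
PI chart (minterm → PIs covering it):
  3 | -0-011,-0001-,0-0-11,000-1-
  6 | -00-10,-001-0,000-1-
  7 | 0-0-11,000-1-
  11 | -0-011  (sole → essential)
  13 | -01101  (sole → essential)
  17 | -10001,010--1
  19 | 0-0-11,010--1
  21 | 010--1  (sole → essential)
  23 | -10111,0-0-11,01-111,010--1
  24 | 011000  (sole → essential)
  31 | 01-111  (sole → essential)
  34 | -00-10,-0001-
  36 | -001-0,10-100
  38 | -00-10,-001-0
  44 | 10-100,10110-
  45 | -01101,1-1101,10110-
  49 | -10001  (sole → essential)
  55 | -10111  (sole → essential)
  61 | 1-1101  (sole → essential)
Essential prime implicants: -0-011, -01101, -10001, -10111, 01-111, 010--1, 011000, 1-1101
Petrick residual → -00-10, 0-0-11, 10-100
Minimum SOP uses 11 PIs: b'd'ef + b'c'ef' + b'cde'f + bc'd'e'f + bc'def + a'c'ef + a'bdef + a'bc'f + a'bcd'e'f' + acde'f + ab'de'f'

11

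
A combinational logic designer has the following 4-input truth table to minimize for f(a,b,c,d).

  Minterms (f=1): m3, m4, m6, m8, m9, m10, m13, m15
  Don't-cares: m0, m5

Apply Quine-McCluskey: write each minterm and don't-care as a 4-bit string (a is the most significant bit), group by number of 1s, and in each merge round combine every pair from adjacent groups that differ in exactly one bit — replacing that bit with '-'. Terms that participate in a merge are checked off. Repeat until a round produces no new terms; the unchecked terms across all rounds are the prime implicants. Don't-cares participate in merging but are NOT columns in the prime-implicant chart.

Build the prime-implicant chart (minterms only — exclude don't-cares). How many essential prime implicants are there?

4

[col 0] 0000*, 0011, 0100*, 0101*, 0110*, 1000*, 1001*, 1010*, 1101*, 1111*
[col 1] -000, -101, 0-00, 01-0, 010-, 1-01, 10-0, 100-, 11-1
Prime implicants: -000, -101, 0-00, 0011, 01-0, 010-, 1-01, 10-0, 100-, 11-1
PI chart (minterm → PIs covering it):
  3 | 0011  (sole → essential)
  4 | 0-00,01-0,010-
  6 | 01-0  (sole → essential)
  8 | -000,10-0,100-
  9 | 1-01,100-
  10 | 10-0  (sole → essential)
  13 | -101,1-01,11-1
  15 | 11-1  (sole → essential)
Essential prime implicants: 0011, 01-0, 10-0, 11-1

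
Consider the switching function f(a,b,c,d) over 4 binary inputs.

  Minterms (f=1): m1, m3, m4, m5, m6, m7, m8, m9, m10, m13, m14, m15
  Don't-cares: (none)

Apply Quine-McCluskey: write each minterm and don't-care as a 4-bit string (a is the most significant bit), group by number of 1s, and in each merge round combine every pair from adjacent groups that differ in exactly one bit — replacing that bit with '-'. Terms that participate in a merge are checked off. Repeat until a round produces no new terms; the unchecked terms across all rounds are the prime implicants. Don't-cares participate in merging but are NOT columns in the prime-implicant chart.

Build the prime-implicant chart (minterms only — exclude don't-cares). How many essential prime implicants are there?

[col 0] 0001*, 0011*, 0100*, 0101*, 0110*, 0111*, 1000*, 1001*, 1010*, 1101*, 1110*, 1111*
[col 1] -001*, -101*, -110*, -111*, 0-01*, 0-11*, 00-1*, 01-0*, 01-1*, 010-*, 011-*, 1-01*, 1-10, 10-0, 100-, 11-1*, 111-*
[col 2] --01, -1-1, -11-, 0--1, 01--
Prime implicants: --01, -1-1, -11-, 0--1, 01--, 1-10, 10-0, 100-
PI chart (minterm → PIs covering it):
  1 | --01,0--1
  3 | 0--1  (sole → essential)
  4 | 01--  (sole → essential)
  5 | --01,-1-1,0--1,01--
  6 | -11-,01--
  7 | -1-1,-11-,0--1,01--
  8 | 10-0,100-
  9 | --01,100-
  10 | 1-10,10-0
  13 | --01,-1-1
  14 | -11-,1-10
  15 | -1-1,-11-
Essential prime implicants: 0--1, 01--

2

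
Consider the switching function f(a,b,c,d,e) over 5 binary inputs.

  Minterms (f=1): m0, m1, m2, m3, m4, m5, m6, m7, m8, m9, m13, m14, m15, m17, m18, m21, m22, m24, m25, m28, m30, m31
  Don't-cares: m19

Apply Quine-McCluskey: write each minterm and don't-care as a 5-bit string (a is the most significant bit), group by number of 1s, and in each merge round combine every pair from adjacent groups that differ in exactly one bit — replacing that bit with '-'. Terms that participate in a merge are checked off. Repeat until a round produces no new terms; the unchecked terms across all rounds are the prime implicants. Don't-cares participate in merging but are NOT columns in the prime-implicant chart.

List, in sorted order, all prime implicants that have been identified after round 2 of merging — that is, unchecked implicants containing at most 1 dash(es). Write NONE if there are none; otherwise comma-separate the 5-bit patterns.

[col 0] 00000*, 00001*, 00010*, 00011*, 00100*, 00101*, 00110*, 00111*, 01000*, 01001*, 01101*, 01110*, 01111*, 10001*, 10010*, 10011*, 10101*, 10110*, 11000*, 11001*, 11100*, 11110*, 11111*
[col 1] -0001*, -0010*, -0011*, -0101*, -0110*, -1000*, -1001*, -1110*, -1111*, 0-000*, 0-001*, 0-101*, 0-110*, 0-111*, 00-00*, 00-01*, 00-10*, 00-11*, 000-0*, 000-1*, 0000-*, 0001-*, 001-0*, 001-1*, 0010-*, 0011-*, 01-01*, 0100-*, 011-1*, 0111-*, 1-001*, 1-110*, 10-01*, 10-10*, 100-1*, 1001-*, 11-00, 1100-*, 111-0, 1111-*
[col 2] --001, --110, -0-01, -0-10, -00-1, -001-, -100-, -111-, 0--01, 0-00-, 0-1-1, 0-11-, 00--0*, 00--1*, 00-0-*, 00-1-*, 000--*, 001--*
[col 3] 00---
Prime implicants: --001, --110, -0-01, -0-10, -00-1, -001-, -100-, -111-, 0--01, 0-00-, 0-1-1, 0-11-, 00---, 11-00, 111-0

11-00, 111-0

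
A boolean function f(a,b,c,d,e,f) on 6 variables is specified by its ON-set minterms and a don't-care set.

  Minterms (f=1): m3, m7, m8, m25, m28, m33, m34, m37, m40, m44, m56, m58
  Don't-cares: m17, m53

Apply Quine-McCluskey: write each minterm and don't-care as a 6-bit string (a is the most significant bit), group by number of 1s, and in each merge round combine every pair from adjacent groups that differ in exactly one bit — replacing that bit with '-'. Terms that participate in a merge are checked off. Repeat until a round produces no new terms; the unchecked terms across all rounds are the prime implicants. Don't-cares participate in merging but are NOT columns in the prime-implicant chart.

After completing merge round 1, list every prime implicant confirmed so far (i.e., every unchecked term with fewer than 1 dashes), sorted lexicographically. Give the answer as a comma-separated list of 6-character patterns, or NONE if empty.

[col 0] 000011*, 000111*, 001000*, 010001*, 011001*, 011100, 100001*, 100010, 100101*, 101000*, 101100*, 110101*, 111000*, 111010*
[col 1] -01000, 000-11, 01-001, 1-0101, 1-1000, 100-01, 101-00, 1110-0
Prime implicants: -01000, 000-11, 01-001, 011100, 1-0101, 1-1000, 100-01, 100010, 101-00, 1110-0

011100, 100010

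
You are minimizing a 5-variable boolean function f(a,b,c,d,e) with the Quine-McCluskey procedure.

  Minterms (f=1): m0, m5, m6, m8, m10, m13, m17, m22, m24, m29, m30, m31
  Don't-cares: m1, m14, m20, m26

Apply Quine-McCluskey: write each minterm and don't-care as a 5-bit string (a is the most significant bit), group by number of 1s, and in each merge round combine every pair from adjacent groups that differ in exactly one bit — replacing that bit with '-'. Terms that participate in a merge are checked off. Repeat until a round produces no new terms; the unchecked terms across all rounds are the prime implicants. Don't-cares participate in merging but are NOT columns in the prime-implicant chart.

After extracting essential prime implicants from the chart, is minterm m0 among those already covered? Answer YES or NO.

Round 0: 00000✓ 00001✓ 00101✓ 00110✓ 01000✓ 01010✓ 01101✓ 01110✓ 10001✓ 10100✓ 10110✓ 11000✓ 11010✓ 11101✓ 11110✓ 11111✓
Round 1: -0001 -0110✓ -1000✓ -1010✓ -1101 -1110✓ 0-000 0-101 0-110✓ 00-01 0000- 01-10✓ 010-0✓ 1-110✓ 101-0 11-10✓ 110-0✓ 111-1 1111-
Round 2: --110 -1-10 -10-0
PIs = {--110, -0001, -1-10, -10-0, -1101, 0-000, 0-101, 00-01, 0000-, 101-0, 111-1, 1111-}
Coverage chart:
  m0: 0-000,0000-
  m5: 0-101,00-01
  m6: --110 ←essential
  m8: -10-0,0-000
  m10: -1-10,-10-0
  m13: -1101,0-101
  m17: -0001 ←essential
  m22: --110,101-0
  m24: -10-0 ←essential
  m29: -1101,111-1
  m30: --110,-1-10,1111-
  m31: 111-1,1111-
Essential: --110, -0001, -10-0

NO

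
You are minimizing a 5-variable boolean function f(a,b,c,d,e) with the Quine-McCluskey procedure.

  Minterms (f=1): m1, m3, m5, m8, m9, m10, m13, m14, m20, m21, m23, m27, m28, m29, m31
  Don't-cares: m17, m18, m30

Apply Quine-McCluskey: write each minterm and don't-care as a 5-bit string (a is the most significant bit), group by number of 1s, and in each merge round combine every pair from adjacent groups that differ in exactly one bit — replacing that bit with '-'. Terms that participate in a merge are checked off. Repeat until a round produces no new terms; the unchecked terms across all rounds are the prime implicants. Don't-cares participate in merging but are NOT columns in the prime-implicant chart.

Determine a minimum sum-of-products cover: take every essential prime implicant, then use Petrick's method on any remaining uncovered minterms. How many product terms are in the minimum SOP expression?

7

Round 0: 00001✓ 00011✓ 00101✓ 01000✓ 01001✓ 01010✓ 01101✓ 01110✓ 10001✓ 10010 10100✓ 10101✓ 10111✓ 11011✓ 11100✓ 11101✓ 11110✓ 11111✓
Round 1: -0001✓ -0101✓ -1101✓ -1110 0-001✓ 0-101✓ 00-01✓ 000-1 01-01✓ 01-10 010-0 0100- 1-100✓ 1-101✓ 1-111✓ 10-01✓ 101-1✓ 1010-✓ 11-11 111-0✓ 111-1✓ 1110-✓ 1111-✓
Round 2: --101 -0-01 0--01 1-1-1 1-10- 111--
PIs = {--101, -0-01, -1110, 0--01, 000-1, 01-10, 010-0, 0100-, 1-1-1, 1-10-, 10010, 11-11, 111--}
Coverage chart:
  m1: -0-01,0--01,000-1
  m3: 000-1 ←essential
  m5: --101,-0-01,0--01
  m8: 010-0,0100-
  m9: 0--01,0100-
  m10: 01-10,010-0
  m13: --101,0--01
  m14: -1110,01-10
  m20: 1-10- ←essential
  m21: --101,-0-01,1-1-1,1-10-
  m23: 1-1-1 ←essential
  m27: 11-11 ←essential
  m28: 1-10-,111--
  m29: --101,1-1-1,1-10-,111--
  m31: 1-1-1,11-11,111--
Essential: 000-1, 1-1-1, 1-10-, 11-11
Petrick residual → --101, 01-10, 0100-
Min cover (7 terms): cd'e + a'b'c'e + a'bde' + a'bc'd' + ace + acd' + abde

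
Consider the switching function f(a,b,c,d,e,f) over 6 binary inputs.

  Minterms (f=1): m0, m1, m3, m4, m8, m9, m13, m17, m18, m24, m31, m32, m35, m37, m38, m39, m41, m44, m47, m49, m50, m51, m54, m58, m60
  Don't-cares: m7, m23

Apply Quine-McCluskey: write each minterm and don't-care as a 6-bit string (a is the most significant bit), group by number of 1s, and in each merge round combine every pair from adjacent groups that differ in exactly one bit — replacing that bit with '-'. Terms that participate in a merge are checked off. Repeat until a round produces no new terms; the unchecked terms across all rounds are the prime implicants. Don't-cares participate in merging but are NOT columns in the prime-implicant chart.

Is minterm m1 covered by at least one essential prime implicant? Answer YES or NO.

[col 0] 000000*, 000001*, 000011*, 000100*, 000111*, 001000*, 001001*, 001101*, 010001*, 010010*, 010111*, 011000*, 011111*, 100000*, 100011*, 100101*, 100110*, 100111*, 101001*, 101100*, 101111*, 110001*, 110010*, 110011*, 110110*, 111010*, 111100*
[col 1] -00000, -00011*, -00111*, -01001, -10001, -10010, 0-0001, 0-0111, 0-1000, 00-000*, 00-001*, 000-00, 000-11*, 0000-1, 00000-*, 001-01, 00100-*, 01-111, 1-0011, 1-0110, 1-1100, 10-111, 100-11*, 1001-1, 10011-, 11-010, 110-10, 1100-1, 11001-
[col 2] -00-11, 00-00-
Prime implicants: -00-11, -00000, -01001, -10001, -10010, 0-0001, 0-0111, 0-1000, 00-00-, 000-00, 0000-1, 001-01, 01-111, 1-0011, 1-0110, 1-1100, 10-111, 1001-1, 10011-, 11-010, 110-10, 1100-1, 11001-
PI chart (minterm → PIs covering it):
  0 | -00000,00-00-,000-00
  1 | 0-0001,00-00-,0000-1
  3 | -00-11,0000-1
  4 | 000-00  (sole → essential)
  8 | 0-1000,00-00-
  9 | -01001,00-00-,001-01
  13 | 001-01  (sole → essential)
  17 | -10001,0-0001
  18 | -10010  (sole → essential)
  24 | 0-1000  (sole → essential)
  31 | 01-111  (sole → essential)
  32 | -00000  (sole → essential)
  35 | -00-11,1-0011
  37 | 1001-1  (sole → essential)
  38 | 1-0110,10011-
  39 | -00-11,10-111,1001-1,10011-
  41 | -01001  (sole → essential)
  44 | 1-1100  (sole → essential)
  47 | 10-111  (sole → essential)
  49 | -10001,1100-1
  50 | -10010,11-010,110-10,11001-
  51 | 1-0011,1100-1,11001-
  54 | 1-0110,110-10
  58 | 11-010  (sole → essential)
  60 | 1-1100  (sole → essential)
Essential prime implicants: -00000, -01001, -10010, 0-1000, 000-00, 001-01, 01-111, 1-1100, 10-111, 1001-1, 11-010

NO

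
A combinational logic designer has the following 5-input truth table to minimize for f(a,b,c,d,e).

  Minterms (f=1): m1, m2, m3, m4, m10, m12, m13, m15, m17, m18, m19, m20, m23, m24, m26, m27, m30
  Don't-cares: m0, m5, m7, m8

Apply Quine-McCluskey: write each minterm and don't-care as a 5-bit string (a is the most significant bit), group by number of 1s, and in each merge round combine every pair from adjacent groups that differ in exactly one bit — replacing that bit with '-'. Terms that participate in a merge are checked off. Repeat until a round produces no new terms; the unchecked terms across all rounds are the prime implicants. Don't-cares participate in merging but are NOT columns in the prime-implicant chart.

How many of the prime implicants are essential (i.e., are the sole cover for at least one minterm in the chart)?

7

[col 0] 00000*, 00001*, 00010*, 00011*, 00100*, 00101*, 00111*, 01000*, 01010*, 01100*, 01101*, 01111*, 10001*, 10010*, 10011*, 10100*, 10111*, 11000*, 11010*, 11011*, 11110*
[col 1] -0001*, -0010*, -0011*, -0100, -0111*, -1000*, -1010*, 0-000*, 0-010*, 0-100*, 0-101*, 0-111*, 00-00*, 00-01*, 00-11*, 000-0*, 000-1*, 0000-*, 0001-*, 001-1*, 0010-*, 01-00*, 010-0*, 011-1*, 0110-*, 1-010*, 1-011*, 10-11*, 100-1*, 1001-*, 11-10, 110-0*, 1101-*
[col 2] --010, -0-11, -00-1, -001-, -10-0, 0--00, 0-0-0, 0-1-1, 0-10-, 00--1, 00-0-, 000--, 1-01-
Prime implicants: --010, -0-11, -00-1, -001-, -0100, -10-0, 0--00, 0-0-0, 0-1-1, 0-10-, 00--1, 00-0-, 000--, 1-01-, 11-10
PI chart (minterm → PIs covering it):
  1 | -00-1,00--1,00-0-,000--
  2 | --010,-001-,0-0-0,000--
  3 | -0-11,-00-1,-001-,00--1,000--
  4 | -0100,0--00,0-10-,00-0-
  10 | --010,-10-0,0-0-0
  12 | 0--00,0-10-
  13 | 0-1-1,0-10-
  15 | 0-1-1  (sole → essential)
  17 | -00-1  (sole → essential)
  18 | --010,-001-,1-01-
  19 | -0-11,-00-1,-001-,1-01-
  20 | -0100  (sole → essential)
  23 | -0-11  (sole → essential)
  24 | -10-0  (sole → essential)
  26 | --010,-10-0,1-01-,11-10
  27 | 1-01-  (sole → essential)
  30 | 11-10  (sole → essential)
Essential prime implicants: -0-11, -00-1, -0100, -10-0, 0-1-1, 1-01-, 11-10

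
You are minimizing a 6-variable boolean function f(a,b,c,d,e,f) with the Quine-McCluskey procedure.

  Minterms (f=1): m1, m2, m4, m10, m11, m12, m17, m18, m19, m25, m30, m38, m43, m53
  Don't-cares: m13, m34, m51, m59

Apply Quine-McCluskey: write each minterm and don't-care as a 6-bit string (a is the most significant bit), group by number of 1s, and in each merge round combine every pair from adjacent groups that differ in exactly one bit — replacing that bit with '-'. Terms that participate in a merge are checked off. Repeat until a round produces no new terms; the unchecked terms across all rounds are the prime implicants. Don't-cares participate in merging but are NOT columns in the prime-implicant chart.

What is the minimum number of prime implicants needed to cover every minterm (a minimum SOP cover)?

9

size-2^0 implicants → 000001(✓)  000010(✓)  000100(✓)  001010(✓)  001011(✓)  001100(✓)  001101(✓)  010001(✓)  010010(✓)  010011(✓)  011001(✓)  011110  100010(✓)  100110(✓)  101011(✓)  110011(✓)  110101  111011(✓)
size-2^1 implicants → -00010  -01011  -10011  0-0001  0-0010  00-010  00-100  00101-  00110-  01-001  0100-1  01001-  1-1011  100-10  11-011
Unchecked terms (primes): -00010, -01011, -10011, 0-0001, 0-0010, 00-010, 00-100, 00101-, 00110-, 01-001, 0100-1, 01001-, 011110, 1-1011, 100-10, 11-011, 110101
Minterm coverage:
  m1 ⊆ 0-0001 [E]
  m2 ⊆ -00010,0-0010,00-010
  m4 ⊆ 00-100 [E]
  m10 ⊆ 00-010,00101-
  m11 ⊆ -01011,00101-
  m12 ⊆ 00-100,00110-
  m17 ⊆ 0-0001,01-001,0100-1
  m18 ⊆ 0-0010,01001-
  m19 ⊆ -10011,0100-1,01001-
  m25 ⊆ 01-001 [E]
  m30 ⊆ 011110 [E]
  m38 ⊆ 100-10 [E]
  m43 ⊆ -01011,1-1011
  m53 ⊆ 110101 [E]
E = {0-0001, 00-100, 01-001, 011110, 100-10, 110101}
Petrick residual → -01011, 00-010, 01001-
Cover = b'cd'ef + a'c'd'e'f + a'b'd'ef' + a'b'de'f' + a'bd'e'f + a'bc'd'e + a'bcdef' + ab'c'ef' + abc'de'f  |cover|=9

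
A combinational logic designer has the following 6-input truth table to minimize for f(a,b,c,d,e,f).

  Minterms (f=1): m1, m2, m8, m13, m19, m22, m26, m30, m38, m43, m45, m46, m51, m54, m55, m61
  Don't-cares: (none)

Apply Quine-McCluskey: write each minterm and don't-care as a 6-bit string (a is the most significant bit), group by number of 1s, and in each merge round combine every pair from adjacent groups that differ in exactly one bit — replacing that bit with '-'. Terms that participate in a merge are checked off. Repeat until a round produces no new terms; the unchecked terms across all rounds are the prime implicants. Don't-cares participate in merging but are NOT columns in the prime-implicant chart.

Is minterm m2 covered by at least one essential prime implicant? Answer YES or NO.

Round 0: 000001 000010 001000 001101✓ 010011✓ 010110✓ 011010✓ 011110✓ 100110✓ 101011 101101✓ 101110✓ 110011✓ 110110✓ 110111✓ 111101✓
Round 1: -01101 -10011 -10110 01-110 011-10 1-0110 1-1101 10-110 110-11 11011-
PIs = {-01101, -10011, -10110, 000001, 000010, 001000, 01-110, 011-10, 1-0110, 1-1101, 10-110, 101011, 110-11, 11011-}
Coverage chart:
  m1: 000001 ←essential
  m2: 000010 ←essential
  m8: 001000 ←essential
  m13: -01101 ←essential
  m19: -10011 ←essential
  m22: -10110,01-110
  m26: 011-10 ←essential
  m30: 01-110,011-10
  m38: 1-0110,10-110
  m43: 101011 ←essential
  m45: -01101,1-1101
  m46: 10-110 ←essential
  m51: -10011,110-11
  m54: -10110,1-0110,11011-
  m55: 110-11,11011-
  m61: 1-1101 ←essential
Essential: -01101, -10011, 000001, 000010, 001000, 011-10, 1-1101, 10-110, 101011

YES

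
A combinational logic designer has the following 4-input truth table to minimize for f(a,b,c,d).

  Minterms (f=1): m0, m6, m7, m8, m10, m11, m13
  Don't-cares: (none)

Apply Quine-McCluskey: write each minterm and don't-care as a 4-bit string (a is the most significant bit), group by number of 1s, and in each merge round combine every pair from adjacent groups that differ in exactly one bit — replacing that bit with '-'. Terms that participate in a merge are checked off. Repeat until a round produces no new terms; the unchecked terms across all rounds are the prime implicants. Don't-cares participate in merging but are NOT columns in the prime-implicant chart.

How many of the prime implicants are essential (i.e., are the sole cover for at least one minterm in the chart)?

4

[col 0] 0000*, 0110*, 0111*, 1000*, 1010*, 1011*, 1101
[col 1] -000, 011-, 10-0, 101-
Prime implicants: -000, 011-, 10-0, 101-, 1101
PI chart (minterm → PIs covering it):
  0 | -000  (sole → essential)
  6 | 011-  (sole → essential)
  7 | 011-  (sole → essential)
  8 | -000,10-0
  10 | 10-0,101-
  11 | 101-  (sole → essential)
  13 | 1101  (sole → essential)
Essential prime implicants: -000, 011-, 101-, 1101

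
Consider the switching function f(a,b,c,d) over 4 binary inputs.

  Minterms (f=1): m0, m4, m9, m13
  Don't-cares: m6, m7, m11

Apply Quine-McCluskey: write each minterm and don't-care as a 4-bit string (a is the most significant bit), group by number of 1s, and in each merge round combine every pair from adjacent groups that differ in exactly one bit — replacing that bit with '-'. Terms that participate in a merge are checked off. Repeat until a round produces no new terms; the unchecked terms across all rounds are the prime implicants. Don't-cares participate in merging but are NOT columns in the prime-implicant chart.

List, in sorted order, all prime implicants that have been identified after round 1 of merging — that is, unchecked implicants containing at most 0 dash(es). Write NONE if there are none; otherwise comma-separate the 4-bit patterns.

NONE

[col 0] 0000*, 0100*, 0110*, 0111*, 1001*, 1011*, 1101*
[col 1] 0-00, 01-0, 011-, 1-01, 10-1
Prime implicants: 0-00, 01-0, 011-, 1-01, 10-1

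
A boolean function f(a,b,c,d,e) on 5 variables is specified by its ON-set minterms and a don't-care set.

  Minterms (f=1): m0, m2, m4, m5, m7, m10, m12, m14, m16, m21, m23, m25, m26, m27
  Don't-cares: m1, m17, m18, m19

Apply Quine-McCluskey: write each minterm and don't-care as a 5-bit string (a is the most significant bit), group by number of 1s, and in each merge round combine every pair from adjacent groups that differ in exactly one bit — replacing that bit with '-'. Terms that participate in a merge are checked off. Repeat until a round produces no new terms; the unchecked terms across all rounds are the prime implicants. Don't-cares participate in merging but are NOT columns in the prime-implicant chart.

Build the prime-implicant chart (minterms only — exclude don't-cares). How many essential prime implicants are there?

2

size-2^0 implicants → 00000(✓)  00001(✓)  00010(✓)  00100(✓)  00101(✓)  00111(✓)  01010(✓)  01100(✓)  01110(✓)  10000(✓)  10001(✓)  10010(✓)  10011(✓)  10101(✓)  10111(✓)  11001(✓)  11010(✓)  11011(✓)
size-2^1 implicants → -0000(✓)  -0001(✓)  -0010(✓)  -0101(✓)  -0111(✓)  -1010(✓)  0-010(✓)  0-100  00-00(✓)  00-01(✓)  000-0(✓)  0000-(✓)  001-1(✓)  0010-(✓)  01-10  011-0  1-001(✓)  1-010(✓)  1-011(✓)  10-01(✓)  10-11(✓)  100-0(✓)  100-1(✓)  1000-(✓)  1001-(✓)  101-1(✓)  110-1(✓)  1101-(✓)
size-2^2 implicants → --010  -0-01  -00-0  -000-  -01-1  00-0-  1-0-1  1-01-  10--1  100--
Unchecked terms (primes): --010, -0-01, -00-0, -000-, -01-1, 0-100, 00-0-, 01-10, 011-0, 1-0-1, 1-01-, 10--1, 100--
Minterm coverage:
  m0 ⊆ -00-0,-000-,00-0-
  m2 ⊆ --010,-00-0
  m4 ⊆ 0-100,00-0-
  m5 ⊆ -0-01,-01-1,00-0-
  m7 ⊆ -01-1 [E]
  m10 ⊆ --010,01-10
  m12 ⊆ 0-100,011-0
  m14 ⊆ 01-10,011-0
  m16 ⊆ -00-0,-000-,100--
  m21 ⊆ -0-01,-01-1,10--1
  m23 ⊆ -01-1,10--1
  m25 ⊆ 1-0-1 [E]
  m26 ⊆ --010,1-01-
  m27 ⊆ 1-0-1,1-01-
E = {-01-1, 1-0-1}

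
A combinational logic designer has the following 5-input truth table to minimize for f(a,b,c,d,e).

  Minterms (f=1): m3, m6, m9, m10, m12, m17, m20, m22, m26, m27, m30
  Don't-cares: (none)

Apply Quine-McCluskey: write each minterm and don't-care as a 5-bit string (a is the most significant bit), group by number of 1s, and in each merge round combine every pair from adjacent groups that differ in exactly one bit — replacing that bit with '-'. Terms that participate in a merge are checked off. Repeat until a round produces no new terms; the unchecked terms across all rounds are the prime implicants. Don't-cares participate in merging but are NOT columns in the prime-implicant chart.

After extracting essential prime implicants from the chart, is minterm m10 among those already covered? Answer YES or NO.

[col 0] 00011, 00110*, 01001, 01010*, 01100, 10001, 10100*, 10110*, 11010*, 11011*, 11110*
[col 1] -0110, -1010, 1-110, 101-0, 11-10, 1101-
Prime implicants: -0110, -1010, 00011, 01001, 01100, 1-110, 10001, 101-0, 11-10, 1101-
PI chart (minterm → PIs covering it):
  3 | 00011  (sole → essential)
  6 | -0110  (sole → essential)
  9 | 01001  (sole → essential)
  10 | -1010  (sole → essential)
  12 | 01100  (sole → essential)
  17 | 10001  (sole → essential)
  20 | 101-0  (sole → essential)
  22 | -0110,1-110,101-0
  26 | -1010,11-10,1101-
  27 | 1101-  (sole → essential)
  30 | 1-110,11-10
Essential prime implicants: -0110, -1010, 00011, 01001, 01100, 10001, 101-0, 1101-

YES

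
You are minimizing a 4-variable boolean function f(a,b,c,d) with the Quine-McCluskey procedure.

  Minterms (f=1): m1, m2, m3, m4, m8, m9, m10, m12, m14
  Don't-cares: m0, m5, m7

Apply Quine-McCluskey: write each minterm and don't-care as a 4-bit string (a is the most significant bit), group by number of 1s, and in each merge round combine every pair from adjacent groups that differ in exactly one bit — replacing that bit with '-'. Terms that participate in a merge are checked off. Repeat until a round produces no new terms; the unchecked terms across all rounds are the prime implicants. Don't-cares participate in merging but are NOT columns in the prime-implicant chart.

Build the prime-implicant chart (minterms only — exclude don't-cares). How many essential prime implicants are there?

Round 0: 0000✓ 0001✓ 0010✓ 0011✓ 0100✓ 0101✓ 0111✓ 1000✓ 1001✓ 1010✓ 1100✓ 1110✓
Round 1: -000✓ -001✓ -010✓ -100✓ 0-00✓ 0-01✓ 0-11✓ 00-0✓ 00-1✓ 000-✓ 001-✓ 01-1✓ 010-✓ 1-00✓ 1-10✓ 10-0✓ 100-✓ 11-0✓
Round 2: --00 -0-0 -00- 0--1 0-0- 00-- 1--0
PIs = {--00, -0-0, -00-, 0--1, 0-0-, 00--, 1--0}
Coverage chart:
  m1: -00-,0--1,0-0-,00--
  m2: -0-0,00--
  m3: 0--1,00--
  m4: --00,0-0-
  m8: --00,-0-0,-00-,1--0
  m9: -00- ←essential
  m10: -0-0,1--0
  m12: --00,1--0
  m14: 1--0 ←essential
Essential: -00-, 1--0

2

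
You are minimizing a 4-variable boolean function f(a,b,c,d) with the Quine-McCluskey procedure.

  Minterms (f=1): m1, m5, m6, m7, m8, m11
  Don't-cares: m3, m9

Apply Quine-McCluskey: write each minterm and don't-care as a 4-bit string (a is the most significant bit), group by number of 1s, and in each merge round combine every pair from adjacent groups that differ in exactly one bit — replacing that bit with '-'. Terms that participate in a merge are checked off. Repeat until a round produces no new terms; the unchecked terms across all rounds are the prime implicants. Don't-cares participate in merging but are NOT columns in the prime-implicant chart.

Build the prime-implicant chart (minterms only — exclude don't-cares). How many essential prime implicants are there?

4

Round 0: 0001✓ 0011✓ 0101✓ 0110✓ 0111✓ 1000✓ 1001✓ 1011✓
Round 1: -001✓ -011✓ 0-01✓ 0-11✓ 00-1✓ 01-1✓ 011- 10-1✓ 100-
Round 2: -0-1 0--1
PIs = {-0-1, 0--1, 011-, 100-}
Coverage chart:
  m1: -0-1,0--1
  m5: 0--1 ←essential
  m6: 011- ←essential
  m7: 0--1,011-
  m8: 100- ←essential
  m11: -0-1 ←essential
Essential: -0-1, 0--1, 011-, 100-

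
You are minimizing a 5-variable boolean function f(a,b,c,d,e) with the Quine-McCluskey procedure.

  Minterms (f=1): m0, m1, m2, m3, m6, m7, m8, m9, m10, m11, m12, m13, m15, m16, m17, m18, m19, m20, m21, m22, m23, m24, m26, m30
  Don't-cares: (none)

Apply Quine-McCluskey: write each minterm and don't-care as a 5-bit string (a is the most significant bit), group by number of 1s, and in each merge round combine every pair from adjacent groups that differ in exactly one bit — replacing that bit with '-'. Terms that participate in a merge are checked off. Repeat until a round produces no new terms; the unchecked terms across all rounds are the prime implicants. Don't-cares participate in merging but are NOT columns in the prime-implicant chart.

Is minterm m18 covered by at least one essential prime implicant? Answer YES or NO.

Round 0: 00000✓ 00001✓ 00010✓ 00011✓ 00110✓ 00111✓ 01000✓ 01001✓ 01010✓ 01011✓ 01100✓ 01101✓ 01111✓ 10000✓ 10001✓ 10010✓ 10011✓ 10100✓ 10101✓ 10110✓ 10111✓ 11000✓ 11010✓ 11110✓
Round 1: -0000✓ -0001✓ -0010✓ -0011✓ -0110✓ -0111✓ -1000✓ -1010✓ 0-000✓ 0-001✓ 0-010✓ 0-011✓ 0-111✓ 00-10✓ 00-11✓ 000-0✓ 000-1✓ 0000-✓ 0001-✓ 0011-✓ 01-00✓ 01-01✓ 01-11✓ 010-0✓ 010-1✓ 0100-✓ 0101-✓ 011-1✓ 0110-✓ 1-000✓ 1-010✓ 1-110✓ 10-00✓ 10-01✓ 10-10✓ 10-11✓ 100-0✓ 100-1✓ 1000-✓ 1001-✓ 101-0✓ 101-1✓ 1010-✓ 1011-✓ 11-10✓ 110-0✓
Round 2: --000✓ --010✓ -0-10✓ -0-11✓ -00-0✓ -00-1✓ -000-✓ -001-✓ -011-✓ -10-0✓ 0--11 0-0-0✓ 0-0-1✓ 0-00-✓ 0-01-✓ 00-1-✓ 000--✓ 01--1 01-0- 010--✓ 1--10 1-0-0✓ 10--0✓ 10--1✓ 10-0-✓ 10-1-✓ 100--✓ 101--✓
Round 3: --0-0 -0-1- -00-- 0-0-- 10---
PIs = {--0-0, -0-1-, -00--, 0--11, 0-0--, 01--1, 01-0-, 1--10, 10---}
Coverage chart:
  m0: --0-0,-00--,0-0--
  m1: -00--,0-0--
  m2: --0-0,-0-1-,-00--,0-0--
  m3: -0-1-,-00--,0--11,0-0--
  m6: -0-1- ←essential
  m7: -0-1-,0--11
  m8: --0-0,0-0--,01-0-
  m9: 0-0--,01--1,01-0-
  m10: --0-0,0-0--
  m11: 0--11,0-0--,01--1
  m12: 01-0- ←essential
  m13: 01--1,01-0-
  m15: 0--11,01--1
  m16: --0-0,-00--,10---
  m17: -00--,10---
  m18: --0-0,-0-1-,-00--,1--10,10---
  m19: -0-1-,-00--,10---
  m20: 10--- ←essential
  m21: 10--- ←essential
  m22: -0-1-,1--10,10---
  m23: -0-1-,10---
  m24: --0-0 ←essential
  m26: --0-0,1--10
  m30: 1--10 ←essential
Essential: --0-0, -0-1-, 01-0-, 1--10, 10---

YES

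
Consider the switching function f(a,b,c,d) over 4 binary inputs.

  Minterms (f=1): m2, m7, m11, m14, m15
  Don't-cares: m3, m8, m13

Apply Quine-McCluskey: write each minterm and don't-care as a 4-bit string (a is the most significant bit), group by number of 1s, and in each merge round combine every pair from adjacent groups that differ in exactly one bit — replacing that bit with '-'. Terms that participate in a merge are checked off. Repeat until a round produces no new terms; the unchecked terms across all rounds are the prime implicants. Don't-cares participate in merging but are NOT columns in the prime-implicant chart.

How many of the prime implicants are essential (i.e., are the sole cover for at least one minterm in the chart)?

[col 0] 0010*, 0011*, 0111*, 1000, 1011*, 1101*, 1110*, 1111*
[col 1] -011*, -111*, 0-11*, 001-, 1-11*, 11-1, 111-
[col 2] --11
Prime implicants: --11, 001-, 1000, 11-1, 111-
PI chart (minterm → PIs covering it):
  2 | 001-  (sole → essential)
  7 | --11  (sole → essential)
  11 | --11  (sole → essential)
  14 | 111-  (sole → essential)
  15 | --11,11-1,111-
Essential prime implicants: --11, 001-, 111-

3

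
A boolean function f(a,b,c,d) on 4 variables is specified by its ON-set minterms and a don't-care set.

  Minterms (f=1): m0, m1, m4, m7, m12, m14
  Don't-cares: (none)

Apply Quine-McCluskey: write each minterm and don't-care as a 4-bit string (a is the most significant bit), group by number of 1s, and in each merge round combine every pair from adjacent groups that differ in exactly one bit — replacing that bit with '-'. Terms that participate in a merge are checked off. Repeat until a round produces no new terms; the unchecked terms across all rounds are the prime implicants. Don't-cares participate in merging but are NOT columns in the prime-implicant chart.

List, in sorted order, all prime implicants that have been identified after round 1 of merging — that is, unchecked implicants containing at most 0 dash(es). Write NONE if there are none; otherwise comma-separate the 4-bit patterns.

Round 0: 0000✓ 0001✓ 0100✓ 0111 1100✓ 1110✓
Round 1: -100 0-00 000- 11-0
PIs = {-100, 0-00, 000-, 0111, 11-0}

0111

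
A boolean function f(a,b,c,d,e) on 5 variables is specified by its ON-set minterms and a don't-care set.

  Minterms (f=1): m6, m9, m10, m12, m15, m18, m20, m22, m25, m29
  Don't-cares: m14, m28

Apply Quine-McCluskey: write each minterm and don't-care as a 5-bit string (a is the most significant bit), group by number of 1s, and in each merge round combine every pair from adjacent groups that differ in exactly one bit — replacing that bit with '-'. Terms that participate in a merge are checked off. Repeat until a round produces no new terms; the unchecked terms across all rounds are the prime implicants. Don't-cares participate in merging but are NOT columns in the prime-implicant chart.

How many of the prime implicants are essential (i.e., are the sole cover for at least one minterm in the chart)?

[col 0] 00110*, 01001*, 01010*, 01100*, 01110*, 01111*, 10010*, 10100*, 10110*, 11001*, 11100*, 11101*
[col 1] -0110, -1001, -1100, 0-110, 01-10, 011-0, 0111-, 1-100, 10-10, 101-0, 11-01, 1110-
Prime implicants: -0110, -1001, -1100, 0-110, 01-10, 011-0, 0111-, 1-100, 10-10, 101-0, 11-01, 1110-
PI chart (minterm → PIs covering it):
  6 | -0110,0-110
  9 | -1001  (sole → essential)
  10 | 01-10  (sole → essential)
  12 | -1100,011-0
  15 | 0111-  (sole → essential)
  18 | 10-10  (sole → essential)
  20 | 1-100,101-0
  22 | -0110,10-10,101-0
  25 | -1001,11-01
  29 | 11-01,1110-
Essential prime implicants: -1001, 01-10, 0111-, 10-10

4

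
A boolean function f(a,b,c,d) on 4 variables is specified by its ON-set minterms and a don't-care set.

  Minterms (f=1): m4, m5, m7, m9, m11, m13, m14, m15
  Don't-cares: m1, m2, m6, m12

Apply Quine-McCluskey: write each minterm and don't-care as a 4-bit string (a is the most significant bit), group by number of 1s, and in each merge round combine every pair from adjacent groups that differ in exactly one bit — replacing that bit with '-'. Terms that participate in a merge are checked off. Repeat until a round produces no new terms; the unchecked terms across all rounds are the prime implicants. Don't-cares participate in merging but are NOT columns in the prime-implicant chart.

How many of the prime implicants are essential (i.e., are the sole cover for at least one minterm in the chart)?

[col 0] 0001*, 0010*, 0100*, 0101*, 0110*, 0111*, 1001*, 1011*, 1100*, 1101*, 1110*, 1111*
[col 1] -001*, -100*, -101*, -110*, -111*, 0-01*, 0-10, 01-0*, 01-1*, 010-*, 011-*, 1-01*, 1-11*, 10-1*, 11-0*, 11-1*, 110-*, 111-*
[col 2] --01, -1-0*, -1-1*, -10-*, -11-*, 01--*, 1--1, 11--*
[col 3] -1--
Prime implicants: --01, -1--, 0-10, 1--1
PI chart (minterm → PIs covering it):
  4 | -1--  (sole → essential)
  5 | --01,-1--
  7 | -1--  (sole → essential)
  9 | --01,1--1
  11 | 1--1  (sole → essential)
  13 | --01,-1--,1--1
  14 | -1--  (sole → essential)
  15 | -1--,1--1
Essential prime implicants: -1--, 1--1

2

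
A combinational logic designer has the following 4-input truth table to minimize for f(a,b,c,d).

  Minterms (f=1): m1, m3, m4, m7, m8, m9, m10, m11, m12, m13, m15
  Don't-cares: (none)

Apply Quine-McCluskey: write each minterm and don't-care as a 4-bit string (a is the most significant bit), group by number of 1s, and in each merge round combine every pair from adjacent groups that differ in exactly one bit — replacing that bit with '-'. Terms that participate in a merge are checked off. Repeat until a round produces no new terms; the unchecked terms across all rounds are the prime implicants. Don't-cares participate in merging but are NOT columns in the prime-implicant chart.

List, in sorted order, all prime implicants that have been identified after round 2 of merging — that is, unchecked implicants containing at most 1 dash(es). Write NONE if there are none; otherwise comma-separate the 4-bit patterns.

-100

[col 0] 0001*, 0011*, 0100*, 0111*, 1000*, 1001*, 1010*, 1011*, 1100*, 1101*, 1111*
[col 1] -001*, -011*, -100, -111*, 0-11*, 00-1*, 1-00*, 1-01*, 1-11*, 10-0*, 10-1*, 100-*, 101-*, 11-1*, 110-*
[col 2] --11, -0-1, 1--1, 1-0-, 10--
Prime implicants: --11, -0-1, -100, 1--1, 1-0-, 10--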